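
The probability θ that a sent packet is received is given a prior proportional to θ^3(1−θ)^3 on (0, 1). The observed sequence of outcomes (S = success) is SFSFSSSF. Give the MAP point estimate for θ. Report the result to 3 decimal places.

The prior density ∝ θ^3(1−θ)^3 is the kernel of Beta(4, 4).
Data: 5 successes in 8 trials (from the sequence). The binomial likelihood contributes θ^5(1−θ)^3, so the posterior is Beta(4+5, 4+3) = Beta(9, 7).
For Beta(a, b) with a, b > 1 the mode is (a−1)/(a+b−2) = 8/14 ≈ 0.571.

θ̂_MAP = 0.571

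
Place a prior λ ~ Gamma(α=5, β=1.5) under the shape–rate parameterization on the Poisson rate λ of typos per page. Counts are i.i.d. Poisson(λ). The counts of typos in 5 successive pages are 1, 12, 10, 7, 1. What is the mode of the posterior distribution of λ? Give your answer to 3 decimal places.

Σxᵢ = 1+12+10+7+1 = 31, with n = 5.
Posterior ∝ λ^4e^(−1.5λ) · λ^31e^(−5λ) = λ^35e^(−6.5λ), i.e. Gamma(shape=36, rate=6.5).
The mode of a Gamma(a, b) with a ≥ 1 (shape–rate) is (a−1)/b = 35/6.5 ≈ 5.385.

λ̂_MAP = 5.385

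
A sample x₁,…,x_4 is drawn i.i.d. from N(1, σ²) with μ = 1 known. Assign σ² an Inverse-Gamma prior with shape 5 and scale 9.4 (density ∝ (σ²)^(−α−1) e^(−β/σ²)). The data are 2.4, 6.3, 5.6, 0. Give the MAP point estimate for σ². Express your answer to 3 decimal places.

σ̂²_MAP = 4.438

Sum of squared deviations about the known mean: SS = (2.4−1)² + (6.3−1)² + (5.6−1)² + (0−1)² = 52.21.
The Normal likelihood contributes (σ²)^(−n/2) exp(−SS/(2σ²)), so the posterior is Inverse-Gamma(α + n/2, β + SS/2) = Inverse-Gamma(7, 35.505).
The mode of Inverse-Gamma(a, b) is b/(a+1) = 35.505/8 ≈ 4.438.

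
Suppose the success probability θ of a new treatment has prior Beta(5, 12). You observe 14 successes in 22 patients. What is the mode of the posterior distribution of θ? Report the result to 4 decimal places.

θ̂_MAP = 0.4865

Prior: Beta(5, 12).
Data: 14 successes in 22 trials. The binomial likelihood contributes θ^14(1−θ)^8, so the posterior is Beta(5+14, 12+8) = Beta(19, 20).
For Beta(a, b) with a, b > 1 the mode is (a−1)/(a+b−2) = 18/37 ≈ 0.4865.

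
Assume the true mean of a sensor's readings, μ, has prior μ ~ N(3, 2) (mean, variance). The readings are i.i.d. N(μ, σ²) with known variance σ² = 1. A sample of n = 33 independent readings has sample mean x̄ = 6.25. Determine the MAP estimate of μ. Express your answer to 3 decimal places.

n = 33, x̄ = 6.25.
For a Normal prior and Normal likelihood with known variance, the posterior is Normal; its mode equals its mean, the precision-weighted average.
Prior precision 1/σ₀² = 1/2 = 0.5; data precision n/σ² = 33/1 = 33.
μ̂ = (0.5·3 + 33·6.25) / (0.5 + 33) = 207.75/33.5 = 831/134 ≈ 6.201.

μ̂_MAP = 6.201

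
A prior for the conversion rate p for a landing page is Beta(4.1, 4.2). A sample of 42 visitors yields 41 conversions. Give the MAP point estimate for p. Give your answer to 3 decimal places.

Prior: Beta(4.1, 4.2).
Data: 41 successes in 42 trials. The binomial likelihood contributes p^41(1−p)^1, so the posterior is Beta(4.1+41, 4.2+1) = Beta(45.1, 5.2).
For Beta(a, b) with a, b > 1 the mode is (a−1)/(a+b−2) = 44.1/48.3 ≈ 0.913.

p̂_MAP = 0.913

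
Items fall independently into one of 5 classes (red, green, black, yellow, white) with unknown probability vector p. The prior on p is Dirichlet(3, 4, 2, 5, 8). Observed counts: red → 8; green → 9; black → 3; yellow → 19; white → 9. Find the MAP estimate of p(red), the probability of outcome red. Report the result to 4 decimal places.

The posterior is Dirichlet(αᵢ + nᵢ) = Dirichlet(11, 13, 5, 24, 17).
For a Dirichlet(a₁,…,a_K) with all aᵢ > 1, the mode has j-th component (aⱼ − 1)/(Σaᵢ − K).
Here Σaᵢ = 70 and K = 5, so p(red) = (11 − 1)/(70 − 5) = 10/65 ≈ 0.1538.

MAP estimate of p(red) = 0.1538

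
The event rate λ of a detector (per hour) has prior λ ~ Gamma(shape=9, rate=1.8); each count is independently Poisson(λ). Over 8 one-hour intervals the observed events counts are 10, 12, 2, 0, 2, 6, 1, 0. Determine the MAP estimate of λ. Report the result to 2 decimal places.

Σxᵢ = 10+12+2+0+2+6+1+0 = 33, with n = 8.
Posterior ∝ λ^8e^(−1.8λ) · λ^33e^(−8λ) = λ^41e^(−9.8λ), i.e. Gamma(shape=42, rate=9.8).
The mode of a Gamma(a, b) with a ≥ 1 (shape–rate) is (a−1)/b = 41/9.8 ≈ 4.18.

λ̂_MAP = 4.18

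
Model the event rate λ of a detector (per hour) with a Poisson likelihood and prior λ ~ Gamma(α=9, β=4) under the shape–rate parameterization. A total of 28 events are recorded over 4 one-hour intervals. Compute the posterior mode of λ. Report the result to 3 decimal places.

Σxᵢ = 28, n = 4.
Posterior ∝ λ^8e^(−4λ) · λ^28e^(−4λ) = λ^36e^(−8λ), i.e. Gamma(shape=37, rate=8).
The mode of a Gamma(a, b) with a ≥ 1 (shape–rate) is (a−1)/b = 36/8 ≈ 4.500.

λ̂_MAP = 4.500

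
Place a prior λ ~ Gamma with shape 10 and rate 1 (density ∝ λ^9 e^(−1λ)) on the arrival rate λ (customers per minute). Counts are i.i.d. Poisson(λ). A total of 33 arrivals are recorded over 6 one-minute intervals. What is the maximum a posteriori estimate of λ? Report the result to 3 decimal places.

λ̂_MAP = 6.000

Σxᵢ = 33, n = 6.
Posterior ∝ λ^9e^(−1λ) · λ^33e^(−6λ) = λ^42e^(−7λ), i.e. Gamma(shape=43, rate=7).
The mode of a Gamma(a, b) with a ≥ 1 (shape–rate) is (a−1)/b = 42/7 ≈ 6.000.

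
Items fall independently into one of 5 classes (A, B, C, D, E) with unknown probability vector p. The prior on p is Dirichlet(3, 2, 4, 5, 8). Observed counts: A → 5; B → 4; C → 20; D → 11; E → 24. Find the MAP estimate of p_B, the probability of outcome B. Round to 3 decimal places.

MAP estimate of p_B = 0.062

The posterior is Dirichlet(αᵢ + nᵢ) = Dirichlet(8, 6, 24, 16, 32).
For a Dirichlet(a₁,…,a_K) with all aᵢ > 1, the mode has j-th component (aⱼ − 1)/(Σaᵢ − K).
Here Σaᵢ = 86 and K = 5, so p_B = (6 − 1)/(86 − 5) = 5/81 ≈ 0.062.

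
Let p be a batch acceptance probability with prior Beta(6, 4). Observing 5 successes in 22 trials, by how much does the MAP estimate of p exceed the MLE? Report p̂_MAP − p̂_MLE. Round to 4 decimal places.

MAP − MLE = 0.1061

Posterior is Beta(11, 21); MAP = (11−1)/(32−2) = 10/30 ≈ 0.33333.
MLE ignores the prior: p̂_MLE = k/n = 5/22 ≈ 0.22727.
Difference = 10/30 − 5/22 = 7/66 ≈ 0.1061.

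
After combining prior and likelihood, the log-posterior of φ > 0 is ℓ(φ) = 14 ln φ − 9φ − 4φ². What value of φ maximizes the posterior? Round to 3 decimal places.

ℓ'(φ) = 14/φ − 9 − 8φ. Setting this to zero and multiplying by φ: 8φ² + 9φ − 14 = 0.
φ = (−9 + √(9² + 4·8·14)) / (2·8) = (−9 + √529) / 16 = (−9 + 23)/16 = 7/8.
ℓ''(φ) = −14/φ² − 8 < 0, confirming a maximum.

φ̂_MAP = 0.875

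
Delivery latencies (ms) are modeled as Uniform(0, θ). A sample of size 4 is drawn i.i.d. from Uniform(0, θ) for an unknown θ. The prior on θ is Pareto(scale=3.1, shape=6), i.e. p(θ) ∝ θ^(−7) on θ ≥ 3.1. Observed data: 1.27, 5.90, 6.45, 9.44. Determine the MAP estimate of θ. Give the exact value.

θ̂_MAP = 9.44

The Uniform(0, θ) likelihood is θ^(−n) for θ ≥ max(xᵢ), zero otherwise. Here max(xᵢ) = 9.44.
Posterior ∝ θ^(−7) · θ^(−4) = θ^(−11) on θ ≥ max(3.1, 9.44) = 9.44.
This density is strictly decreasing in θ, so the posterior mode lies at the lower boundary of the support.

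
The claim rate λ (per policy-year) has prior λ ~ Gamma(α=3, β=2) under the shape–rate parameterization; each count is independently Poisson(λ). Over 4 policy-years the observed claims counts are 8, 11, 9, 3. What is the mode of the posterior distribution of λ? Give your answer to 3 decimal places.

Σxᵢ = 8+11+9+3 = 31, with n = 4.
Posterior ∝ λ^2e^(−2λ) · λ^31e^(−4λ) = λ^33e^(−6λ), i.e. Gamma(shape=34, rate=6).
The mode of a Gamma(a, b) with a ≥ 1 (shape–rate) is (a−1)/b = 33/6 ≈ 5.500.

λ̂_MAP = 5.500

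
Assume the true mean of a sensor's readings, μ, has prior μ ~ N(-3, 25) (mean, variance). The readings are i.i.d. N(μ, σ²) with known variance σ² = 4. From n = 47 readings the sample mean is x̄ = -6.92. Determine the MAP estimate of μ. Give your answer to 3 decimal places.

μ̂_MAP = -6.907

n = 47, x̄ = -6.92.
For a Normal prior and Normal likelihood with known variance, the posterior is Normal; its mode equals its mean, the precision-weighted average.
Prior precision 1/σ₀² = 1/25 = 0.04; data precision n/σ² = 47/4 = 11.75.
μ̂ = (0.04·(-3) + 11.75·(-6.92)) / (0.04 + 11.75) = (-81.43)/11.79 = -8143/1179 ≈ -6.907.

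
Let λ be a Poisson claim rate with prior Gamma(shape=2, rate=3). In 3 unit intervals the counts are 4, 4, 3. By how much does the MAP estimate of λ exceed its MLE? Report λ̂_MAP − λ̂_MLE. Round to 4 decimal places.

MAP − MLE = -1.6667

Σxᵢ = 11. Posterior is Gamma(13, 6); MAP = (13−1)/6 = 12/6 ≈ 2.00000.
MLE = x̄ = 11/3 ≈ 3.66667.
Difference = 12/6 − 11/3 = -5/3 ≈ -1.6667.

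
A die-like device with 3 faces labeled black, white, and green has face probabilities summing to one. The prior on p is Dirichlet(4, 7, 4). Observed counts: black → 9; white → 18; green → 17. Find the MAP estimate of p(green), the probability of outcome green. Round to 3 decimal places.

The posterior is Dirichlet(αᵢ + nᵢ) = Dirichlet(13, 25, 21).
For a Dirichlet(a₁,…,a_K) with all aᵢ > 1, the mode has j-th component (aⱼ − 1)/(Σaᵢ − K).
Here Σaᵢ = 59 and K = 3, so p(green) = (21 − 1)/(59 − 3) = 20/56 ≈ 0.357.

MAP estimate of p(green) = 0.357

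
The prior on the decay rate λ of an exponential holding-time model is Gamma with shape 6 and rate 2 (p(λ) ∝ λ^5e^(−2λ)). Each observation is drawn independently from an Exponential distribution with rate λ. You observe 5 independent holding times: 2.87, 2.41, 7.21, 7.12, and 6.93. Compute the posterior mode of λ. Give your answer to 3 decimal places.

The Exponential(rate=λ) likelihood is ∝ λ^n e^(−λΣtᵢ). Here n = 5 and Σtᵢ = 2.87 + 2.41 + 7.21 + 7.12 + 6.93 = 26.54.
Posterior ∝ λ^5e^(−2λ) · λ^5e^(−26.54λ) = λ^10e^(−28.54λ), i.e. Gamma(11, 28.54).
Mode = (a−1)/b = 10/28.54 ≈ 0.350.

λ̂_MAP = 0.350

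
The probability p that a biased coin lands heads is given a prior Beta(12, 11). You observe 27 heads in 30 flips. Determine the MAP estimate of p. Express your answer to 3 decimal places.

Prior: Beta(12, 11).
Data: 27 successes in 30 trials. The binomial likelihood contributes p^27(1−p)^3, so the posterior is Beta(12+27, 11+3) = Beta(39, 14).
For Beta(a, b) with a, b > 1 the mode is (a−1)/(a+b−2) = 38/51 ≈ 0.745.

p̂_MAP = 0.745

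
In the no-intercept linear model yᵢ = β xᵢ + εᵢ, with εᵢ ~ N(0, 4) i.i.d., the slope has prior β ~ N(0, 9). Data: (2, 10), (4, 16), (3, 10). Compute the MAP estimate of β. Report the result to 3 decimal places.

β̂_MAP = 3.872

log p(β | y) = −Σ(yᵢ − βxᵢ)²/(2·4) − β²/(2·9) + const.
Setting the derivative to zero: Σxᵢ(yᵢ − βxᵢ)/4 − β/9 = 0, so β = Σxᵢyᵢ / (Σxᵢ² + σ²/τ²).
Σxᵢyᵢ = 2·10 + 4·16 + 3·10 = 114; Σxᵢ² = 29; σ²/τ² = 4/9.
β̂_MAP = 114 / (29 + 4/9) = 114/(265/9) = 1026/265 ≈ 3.872.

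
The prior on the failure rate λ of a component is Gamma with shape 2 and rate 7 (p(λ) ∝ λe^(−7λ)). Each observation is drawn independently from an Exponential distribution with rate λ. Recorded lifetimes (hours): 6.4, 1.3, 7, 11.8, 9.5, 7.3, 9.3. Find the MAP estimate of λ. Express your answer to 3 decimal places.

The Exponential(rate=λ) likelihood is ∝ λ^n e^(−λΣtᵢ). Here n = 7 and Σtᵢ = 6.4 + 1.3 + 7 + 11.8 + 9.5 + 7.3 + 9.3 = 52.6.
Posterior ∝ λe^(−7λ) · λ^7e^(−52.6λ) = λ^8e^(−59.6λ), i.e. Gamma(9, 59.6).
Mode = (a−1)/b = 8/59.6 ≈ 0.134.

λ̂_MAP = 0.134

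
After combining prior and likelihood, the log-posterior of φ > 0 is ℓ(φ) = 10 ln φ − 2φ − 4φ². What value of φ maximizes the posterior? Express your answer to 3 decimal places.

ℓ'(φ) = 10/φ − 2 − 8φ. Setting this to zero and multiplying by φ: 8φ² + 2φ − 10 = 0.
φ = (−2 + √(2² + 4·8·10)) / (2·8) = (−2 + √324) / 16 = (−2 + 18)/16 = 1.
ℓ''(φ) = −10/φ² − 8 < 0, confirming a maximum.

φ̂_MAP = 1.000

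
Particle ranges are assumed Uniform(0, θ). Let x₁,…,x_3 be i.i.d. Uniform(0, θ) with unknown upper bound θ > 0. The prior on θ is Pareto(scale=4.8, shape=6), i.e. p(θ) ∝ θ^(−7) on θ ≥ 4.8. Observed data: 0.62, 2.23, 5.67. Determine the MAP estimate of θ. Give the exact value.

θ̂_MAP = 5.67

The Uniform(0, θ) likelihood is θ^(−n) for θ ≥ max(xᵢ), zero otherwise. Here max(xᵢ) = 5.67.
Posterior ∝ θ^(−7) · θ^(−3) = θ^(−10) on θ ≥ max(4.8, 5.67) = 5.67.
This density is strictly decreasing in θ, so the posterior mode lies at the lower boundary of the support.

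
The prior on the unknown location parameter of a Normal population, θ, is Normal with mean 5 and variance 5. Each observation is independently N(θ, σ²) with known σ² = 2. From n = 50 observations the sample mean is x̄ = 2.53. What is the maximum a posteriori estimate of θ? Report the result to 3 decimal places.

n = 50, x̄ = 2.53.
For a Normal prior and Normal likelihood with known variance, the posterior is Normal; its mode equals its mean, the precision-weighted average.
Prior precision 1/σ₀² = 1/5 = 0.2; data precision n/σ² = 50/2 = 25.
θ̂ = (0.2·5 + 25·2.53) / (0.2 + 25) = 64.25/25.2 = 1285/504 ≈ 2.550.

θ̂_MAP = 2.550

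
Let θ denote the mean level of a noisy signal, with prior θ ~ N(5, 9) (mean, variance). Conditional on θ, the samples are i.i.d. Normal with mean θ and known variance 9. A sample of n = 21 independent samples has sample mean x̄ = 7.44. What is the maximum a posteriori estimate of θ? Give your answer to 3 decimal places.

n = 21, x̄ = 7.44.
For a Normal prior and Normal likelihood with known variance, the posterior is Normal; its mode equals its mean, the precision-weighted average.
Prior precision 1/σ₀² = 1/9; data precision n/σ² = 21/9 = 7/3.
θ̂ = ((1/9)·5 + (7/3)·7.44) / (1/9 + 7/3) = (4031/225)/(22/9) = 4031/550 ≈ 7.329.

θ̂_MAP = 7.329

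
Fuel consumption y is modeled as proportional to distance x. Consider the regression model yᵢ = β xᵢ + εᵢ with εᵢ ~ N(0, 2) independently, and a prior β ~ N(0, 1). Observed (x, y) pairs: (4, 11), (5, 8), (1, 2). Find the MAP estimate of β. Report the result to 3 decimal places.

log p(β | y) = −Σ(yᵢ − βxᵢ)²/(2·2) − β²/(2·1) + const.
Setting the derivative to zero: Σxᵢ(yᵢ − βxᵢ)/2 − β/1 = 0, so β = Σxᵢyᵢ / (Σxᵢ² + σ²/τ²).
Σxᵢyᵢ = 4·11 + 5·8 + 1·2 = 86; Σxᵢ² = 42; σ²/τ² = 2.
β̂_MAP = 86 / (42 + 2) = 86/44 ≈ 1.955.

β̂_MAP = 1.955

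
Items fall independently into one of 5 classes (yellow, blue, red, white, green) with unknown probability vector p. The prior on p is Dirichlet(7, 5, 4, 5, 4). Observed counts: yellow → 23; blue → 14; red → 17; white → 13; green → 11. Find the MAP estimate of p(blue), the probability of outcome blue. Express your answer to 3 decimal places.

The posterior is Dirichlet(αᵢ + nᵢ) = Dirichlet(30, 19, 21, 18, 15).
For a Dirichlet(a₁,…,a_K) with all aᵢ > 1, the mode has j-th component (aⱼ − 1)/(Σaᵢ − K).
Here Σaᵢ = 103 and K = 5, so p(blue) = (19 − 1)/(103 − 5) = 18/98 ≈ 0.184.

MAP estimate of p(blue) = 0.184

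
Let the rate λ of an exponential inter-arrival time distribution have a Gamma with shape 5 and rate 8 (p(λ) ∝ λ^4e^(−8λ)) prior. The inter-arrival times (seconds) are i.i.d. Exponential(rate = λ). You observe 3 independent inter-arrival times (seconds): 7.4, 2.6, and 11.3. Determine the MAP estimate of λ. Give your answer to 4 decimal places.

λ̂_MAP = 0.2389

The Exponential(rate=λ) likelihood is ∝ λ^n e^(−λΣtᵢ). Here n = 3 and Σtᵢ = 7.4 + 2.6 + 11.3 = 21.3.
Posterior ∝ λ^4e^(−8λ) · λ^3e^(−21.3λ) = λ^7e^(−29.3λ), i.e. Gamma(8, 29.3).
Mode = (a−1)/b = 7/29.3 ≈ 0.2389.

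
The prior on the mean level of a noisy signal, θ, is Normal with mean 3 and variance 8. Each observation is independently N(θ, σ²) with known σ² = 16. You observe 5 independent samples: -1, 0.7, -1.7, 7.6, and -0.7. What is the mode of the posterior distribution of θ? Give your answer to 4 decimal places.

θ̂_MAP = 1.5571

n = 5; x̄ = ((-1) + 0.7 + (-1.7) + 7.6 + (-0.7))/5 = 4.9/5 = 0.98.
For a Normal prior and Normal likelihood with known variance, the posterior is Normal; its mode equals its mean, the precision-weighted average.
Prior precision 1/σ₀² = 1/8 = 0.125; data precision n/σ² = 5/16 = 0.3125.
θ̂ = (0.125·3 + 0.3125·0.98) / (0.125 + 0.3125) = 0.68125/0.4375 = 109/70 ≈ 1.5571.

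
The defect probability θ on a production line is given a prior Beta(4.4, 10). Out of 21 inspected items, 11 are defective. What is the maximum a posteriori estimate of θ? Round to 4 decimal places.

Prior: Beta(4.4, 10).
Data: 11 successes in 21 trials. The binomial likelihood contributes θ^11(1−θ)^10, so the posterior is Beta(4.4+11, 10+10) = Beta(15.4, 20).
For Beta(a, b) with a, b > 1 the mode is (a−1)/(a+b−2) = 14.4/33.4 ≈ 0.4311.

θ̂_MAP = 0.4311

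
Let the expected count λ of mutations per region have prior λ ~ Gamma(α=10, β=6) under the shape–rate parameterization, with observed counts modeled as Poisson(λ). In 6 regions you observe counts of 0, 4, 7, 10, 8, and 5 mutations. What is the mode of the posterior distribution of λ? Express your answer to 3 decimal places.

Σxᵢ = 0+4+7+10+8+5 = 34, with n = 6.
Posterior ∝ λ^9e^(−6λ) · λ^34e^(−6λ) = λ^43e^(−12λ), i.e. Gamma(shape=44, rate=12).
The mode of a Gamma(a, b) with a ≥ 1 (shape–rate) is (a−1)/b = 43/12 ≈ 3.583.

λ̂_MAP = 3.583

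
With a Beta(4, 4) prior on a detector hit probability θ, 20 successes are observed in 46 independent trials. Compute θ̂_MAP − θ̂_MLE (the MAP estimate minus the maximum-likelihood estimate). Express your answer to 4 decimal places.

MAP − MLE = 0.0075

Posterior is Beta(24, 30); MAP = (24−1)/(54−2) = 23/52 ≈ 0.44231.
MLE ignores the prior: θ̂_MLE = k/n = 20/46 ≈ 0.43478.
Difference = 23/52 − 20/46 = 9/1196 ≈ 0.0075.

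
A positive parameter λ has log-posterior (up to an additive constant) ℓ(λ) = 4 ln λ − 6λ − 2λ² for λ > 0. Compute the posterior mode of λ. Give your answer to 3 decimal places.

λ̂_MAP = 0.500

ℓ'(λ) = 4/λ − 6 − 4λ. Setting this to zero and multiplying by λ: 4λ² + 6λ − 4 = 0.
λ = (−6 + √(6² + 4·4·4)) / (2·4) = (−6 + √100) / 8 = (−6 + 10)/8 = 1/2.
ℓ''(λ) = −4/λ² − 4 < 0, confirming a maximum.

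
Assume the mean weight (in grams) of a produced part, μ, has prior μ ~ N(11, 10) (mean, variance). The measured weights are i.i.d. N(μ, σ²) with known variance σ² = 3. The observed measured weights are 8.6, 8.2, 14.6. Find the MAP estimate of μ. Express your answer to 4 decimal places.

n = 3; x̄ = (8.6 + 8.2 + 14.6)/3 = 31.4/3 = 157/15 ≈ 10.4667.
For a Normal prior and Normal likelihood with known variance, the posterior is Normal; its mode equals its mean, the precision-weighted average.
Prior precision 1/σ₀² = 1/10 = 0.1; data precision n/σ² = 3/3 = 1.
μ̂ = (0.1·11 + 1·(157/15)) / (0.1 + 1) = (347/30)/1.1 = 347/33 ≈ 10.5152.

μ̂_MAP = 10.5152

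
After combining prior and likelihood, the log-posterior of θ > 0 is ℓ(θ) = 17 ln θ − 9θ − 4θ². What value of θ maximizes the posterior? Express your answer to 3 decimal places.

ℓ'(θ) = 17/θ − 9 − 8θ. Setting this to zero and multiplying by θ: 8θ² + 9θ − 17 = 0.
θ = (−9 + √(9² + 4·8·17)) / (2·8) = (−9 + √625) / 16 = (−9 + 25)/16 = 1.
ℓ''(θ) = −17/θ² − 8 < 0, confirming a maximum.

θ̂_MAP = 1.000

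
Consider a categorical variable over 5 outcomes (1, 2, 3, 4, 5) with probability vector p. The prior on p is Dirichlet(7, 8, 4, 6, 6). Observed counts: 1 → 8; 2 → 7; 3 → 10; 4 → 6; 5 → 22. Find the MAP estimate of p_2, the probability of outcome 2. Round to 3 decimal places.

The posterior is Dirichlet(αᵢ + nᵢ) = Dirichlet(15, 15, 14, 12, 28).
For a Dirichlet(a₁,…,a_K) with all aᵢ > 1, the mode has j-th component (aⱼ − 1)/(Σaᵢ − K).
Here Σaᵢ = 84 and K = 5, so p_2 = (15 − 1)/(84 − 5) = 14/79 ≈ 0.177.

MAP estimate: 0.177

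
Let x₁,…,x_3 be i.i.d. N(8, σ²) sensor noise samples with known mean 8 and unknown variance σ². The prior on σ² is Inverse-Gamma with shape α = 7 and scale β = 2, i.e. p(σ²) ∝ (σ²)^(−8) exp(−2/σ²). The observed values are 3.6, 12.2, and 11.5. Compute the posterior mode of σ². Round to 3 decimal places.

Sum of squared deviations about the known mean: SS = (3.6−8)² + (12.2−8)² + (11.5−8)² = 49.25.
The Normal likelihood contributes (σ²)^(−n/2) exp(−SS/(2σ²)), so the posterior is Inverse-Gamma(α + n/2, β + SS/2) = Inverse-Gamma(8.5, 26.625).
The mode of Inverse-Gamma(a, b) is b/(a+1) = 26.625/9.5 ≈ 2.803.

σ̂²_MAP = 2.803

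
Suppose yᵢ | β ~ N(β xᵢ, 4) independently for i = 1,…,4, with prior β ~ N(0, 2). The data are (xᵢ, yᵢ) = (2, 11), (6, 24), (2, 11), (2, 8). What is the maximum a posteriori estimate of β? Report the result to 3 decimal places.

log p(β | y) = −Σ(yᵢ − βxᵢ)²/(2·4) − β²/(2·2) + const.
Setting the derivative to zero: Σxᵢ(yᵢ − βxᵢ)/4 − β/2 = 0, so β = Σxᵢyᵢ / (Σxᵢ² + σ²/τ²).
Σxᵢyᵢ = 2·11 + 6·24 + 2·11 + 2·8 = 204; Σxᵢ² = 48; σ²/τ² = 2.
β̂_MAP = 204 / (48 + 2) = 204/50 ≈ 4.080.

β̂_MAP = 4.080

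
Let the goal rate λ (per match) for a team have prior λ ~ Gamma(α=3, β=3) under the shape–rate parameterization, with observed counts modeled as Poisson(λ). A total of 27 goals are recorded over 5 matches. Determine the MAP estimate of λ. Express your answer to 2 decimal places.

Σxᵢ = 27, n = 5.
Posterior ∝ λ^2e^(−3λ) · λ^27e^(−5λ) = λ^29e^(−8λ), i.e. Gamma(shape=30, rate=8).
The mode of a Gamma(a, b) with a ≥ 1 (shape–rate) is (a−1)/b = 29/8 ≈ 3.63.

λ̂_MAP = 3.63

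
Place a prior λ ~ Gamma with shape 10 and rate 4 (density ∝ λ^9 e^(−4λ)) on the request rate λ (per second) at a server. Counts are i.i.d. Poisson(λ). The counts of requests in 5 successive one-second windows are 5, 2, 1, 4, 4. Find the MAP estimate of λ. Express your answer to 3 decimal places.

λ̂_MAP = 2.778

Σxᵢ = 5+2+1+4+4 = 16, with n = 5.
Posterior ∝ λ^9e^(−4λ) · λ^16e^(−5λ) = λ^25e^(−9λ), i.e. Gamma(shape=26, rate=9).
The mode of a Gamma(a, b) with a ≥ 1 (shape–rate) is (a−1)/b = 25/9 ≈ 2.778.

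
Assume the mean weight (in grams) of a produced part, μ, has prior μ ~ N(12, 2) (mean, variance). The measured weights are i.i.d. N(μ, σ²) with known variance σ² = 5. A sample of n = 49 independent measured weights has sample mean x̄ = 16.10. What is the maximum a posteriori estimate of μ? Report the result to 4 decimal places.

n = 49, x̄ = 16.10.
For a Normal prior and Normal likelihood with known variance, the posterior is Normal; its mode equals its mean, the precision-weighted average.
Prior precision 1/σ₀² = 1/2 = 0.5; data precision n/σ² = 49/5 = 9.8.
μ̂ = (0.5·12 + 9.8·16.1) / (0.5 + 9.8) = 163.78/10.3 = 8189/515 ≈ 15.9010.

μ̂_MAP = 15.9010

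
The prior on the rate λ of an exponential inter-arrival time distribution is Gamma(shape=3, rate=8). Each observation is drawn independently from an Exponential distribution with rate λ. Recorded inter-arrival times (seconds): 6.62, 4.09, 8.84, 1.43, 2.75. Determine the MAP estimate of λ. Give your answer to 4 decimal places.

The Exponential(rate=λ) likelihood is ∝ λ^n e^(−λΣtᵢ). Here n = 5 and Σtᵢ = 6.62 + 4.09 + 8.84 + 1.43 + 2.75 = 23.73.
Posterior ∝ λ^2e^(−8λ) · λ^5e^(−23.73λ) = λ^7e^(−31.73λ), i.e. Gamma(8, 31.73).
Mode = (a−1)/b = 7/31.73 ≈ 0.2206.

λ̂_MAP = 0.2206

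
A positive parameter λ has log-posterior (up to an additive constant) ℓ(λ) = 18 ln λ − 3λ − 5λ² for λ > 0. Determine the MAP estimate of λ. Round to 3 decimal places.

ℓ'(λ) = 18/λ − 3 − 10λ. Setting this to zero and multiplying by λ: 10λ² + 3λ − 18 = 0.
λ = (−3 + √(3² + 4·10·18)) / (2·10) = (−3 + √729) / 20 = (−3 + 27)/20 = 6/5.
ℓ''(λ) = −18/λ² − 10 < 0, confirming a maximum.

λ̂_MAP = 1.200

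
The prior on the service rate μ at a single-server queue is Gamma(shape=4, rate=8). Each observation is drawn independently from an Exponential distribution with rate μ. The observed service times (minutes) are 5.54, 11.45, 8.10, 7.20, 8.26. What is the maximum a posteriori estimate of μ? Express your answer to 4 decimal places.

μ̂_MAP = 0.1648

The Exponential(rate=μ) likelihood is ∝ μ^n e^(−μΣtᵢ). Here n = 5 and Σtᵢ = 5.54 + 11.45 + 8.10 + 7.20 + 8.26 = 40.55.
Posterior ∝ μ^3e^(−8μ) · μ^5e^(−40.55μ) = μ^8e^(−48.55μ), i.e. Gamma(9, 48.55).
Mode = (a−1)/b = 8/48.55 ≈ 0.1648.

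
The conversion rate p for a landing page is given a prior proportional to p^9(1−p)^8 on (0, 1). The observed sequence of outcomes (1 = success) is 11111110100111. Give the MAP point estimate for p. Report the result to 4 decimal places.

p̂_MAP = 0.6452

The prior density ∝ p^9(1−p)^8 is the kernel of Beta(10, 9).
Data: 11 successes in 14 trials (from the sequence). The binomial likelihood contributes p^11(1−p)^3, so the posterior is Beta(10+11, 9+3) = Beta(21, 12).
For Beta(a, b) with a, b > 1 the mode is (a−1)/(a+b−2) = 20/31 ≈ 0.6452.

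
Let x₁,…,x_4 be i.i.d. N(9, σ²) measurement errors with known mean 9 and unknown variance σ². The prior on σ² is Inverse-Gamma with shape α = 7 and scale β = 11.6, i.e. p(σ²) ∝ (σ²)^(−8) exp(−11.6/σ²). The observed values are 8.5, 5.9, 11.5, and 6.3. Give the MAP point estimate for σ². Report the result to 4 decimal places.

σ̂²_MAP = 2.3300

Sum of squared deviations about the known mean: SS = (8.5−9)² + (5.9−9)² + (11.5−9)² + (6.3−9)² = 23.4.
The Normal likelihood contributes (σ²)^(−n/2) exp(−SS/(2σ²)), so the posterior is Inverse-Gamma(α + n/2, β + SS/2) = Inverse-Gamma(9, 23.3).
The mode of Inverse-Gamma(a, b) is b/(a+1) = 23.3/10 ≈ 2.3300.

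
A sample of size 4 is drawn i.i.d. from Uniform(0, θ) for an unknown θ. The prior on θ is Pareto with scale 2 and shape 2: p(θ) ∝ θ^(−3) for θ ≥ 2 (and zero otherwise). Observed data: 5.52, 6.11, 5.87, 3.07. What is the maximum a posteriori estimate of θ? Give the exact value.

θ̂_MAP = 6.11

The Uniform(0, θ) likelihood is θ^(−n) for θ ≥ max(xᵢ), zero otherwise. Here max(xᵢ) = 6.11.
Posterior ∝ θ^(−3) · θ^(−4) = θ^(−7) on θ ≥ max(2, 6.11) = 6.11.
This density is strictly decreasing in θ, so the posterior mode lies at the lower boundary of the support.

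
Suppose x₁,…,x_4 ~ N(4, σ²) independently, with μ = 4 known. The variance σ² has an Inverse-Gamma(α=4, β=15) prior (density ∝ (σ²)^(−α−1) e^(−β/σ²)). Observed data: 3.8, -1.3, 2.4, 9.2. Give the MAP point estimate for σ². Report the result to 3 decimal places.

Sum of squared deviations about the known mean: SS = (3.8−4)² + (-1.3−4)² + (2.4−4)² + (9.2−4)² = 57.73.
The Normal likelihood contributes (σ²)^(−n/2) exp(−SS/(2σ²)), so the posterior is Inverse-Gamma(α + n/2, β + SS/2) = Inverse-Gamma(6, 43.865).
The mode of Inverse-Gamma(a, b) is b/(a+1) = 43.865/7 ≈ 6.266.

σ̂²_MAP = 6.266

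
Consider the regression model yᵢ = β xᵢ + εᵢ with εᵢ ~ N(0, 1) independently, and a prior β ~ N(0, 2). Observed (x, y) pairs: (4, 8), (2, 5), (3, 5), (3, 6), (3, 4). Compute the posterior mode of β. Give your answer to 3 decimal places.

β̂_MAP = 1.832

log p(β | y) = −Σ(yᵢ − βxᵢ)²/(2·1) − β²/(2·2) + const.
Setting the derivative to zero: Σxᵢ(yᵢ − βxᵢ)/1 − β/2 = 0, so β = Σxᵢyᵢ / (Σxᵢ² + σ²/τ²).
Σxᵢyᵢ = 4·8 + 2·5 + 3·5 + 3·6 + 3·4 = 87; Σxᵢ² = 47; σ²/τ² = 0.5.
β̂_MAP = 87 / (47 + 0.5) = 87/47.5 ≈ 1.832.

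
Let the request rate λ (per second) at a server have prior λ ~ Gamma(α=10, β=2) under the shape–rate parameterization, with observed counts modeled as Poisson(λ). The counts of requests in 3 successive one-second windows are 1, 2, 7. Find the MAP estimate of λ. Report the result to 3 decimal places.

λ̂_MAP = 3.800

Σxᵢ = 1+2+7 = 10, with n = 3.
Posterior ∝ λ^9e^(−2λ) · λ^10e^(−3λ) = λ^19e^(−5λ), i.e. Gamma(shape=20, rate=5).
The mode of a Gamma(a, b) with a ≥ 1 (shape–rate) is (a−1)/b = 19/5 ≈ 3.800.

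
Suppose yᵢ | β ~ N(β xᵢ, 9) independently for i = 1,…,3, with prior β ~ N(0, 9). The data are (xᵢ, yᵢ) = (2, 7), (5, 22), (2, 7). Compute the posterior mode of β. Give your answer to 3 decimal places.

log p(β | y) = −Σ(yᵢ − βxᵢ)²/(2·9) − β²/(2·9) + const.
Setting the derivative to zero: Σxᵢ(yᵢ − βxᵢ)/9 − β/9 = 0, so β = Σxᵢyᵢ / (Σxᵢ² + σ²/τ²).
Σxᵢyᵢ = 2·7 + 5·22 + 2·7 = 138; Σxᵢ² = 33; σ²/τ² = 1.
β̂_MAP = 138 / (33 + 1) = 138/34 ≈ 4.059.

β̂_MAP = 4.059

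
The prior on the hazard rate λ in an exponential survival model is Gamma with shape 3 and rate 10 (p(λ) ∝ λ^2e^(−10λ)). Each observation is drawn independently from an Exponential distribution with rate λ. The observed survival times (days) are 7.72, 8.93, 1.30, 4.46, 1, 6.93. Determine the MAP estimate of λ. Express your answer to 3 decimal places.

The Exponential(rate=λ) likelihood is ∝ λ^n e^(−λΣtᵢ). Here n = 6 and Σtᵢ = 7.72 + 8.93 + 1.30 + 4.46 + 1 + 6.93 = 30.34.
Posterior ∝ λ^2e^(−10λ) · λ^6e^(−30.34λ) = λ^8e^(−40.34λ), i.e. Gamma(9, 40.34).
Mode = (a−1)/b = 8/40.34 ≈ 0.198.

λ̂_MAP = 0.198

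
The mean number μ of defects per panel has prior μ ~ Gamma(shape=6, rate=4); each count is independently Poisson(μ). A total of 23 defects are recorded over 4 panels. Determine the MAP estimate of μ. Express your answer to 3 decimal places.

μ̂_MAP = 3.500

Σxᵢ = 23, n = 4.
Posterior ∝ μ^5e^(−4μ) · μ^23e^(−4μ) = μ^28e^(−8μ), i.e. Gamma(shape=29, rate=8).
The mode of a Gamma(a, b) with a ≥ 1 (shape–rate) is (a−1)/b = 28/8 ≈ 3.500.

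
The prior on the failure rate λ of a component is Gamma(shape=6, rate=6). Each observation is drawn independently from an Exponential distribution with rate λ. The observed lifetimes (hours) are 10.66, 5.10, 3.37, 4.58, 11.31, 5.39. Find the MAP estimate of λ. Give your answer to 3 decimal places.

λ̂_MAP = 0.237

The Exponential(rate=λ) likelihood is ∝ λ^n e^(−λΣtᵢ). Here n = 6 and Σtᵢ = 10.66 + 5.10 + 3.37 + 4.58 + 11.31 + 5.39 = 40.41.
Posterior ∝ λ^5e^(−6λ) · λ^6e^(−40.41λ) = λ^11e^(−46.41λ), i.e. Gamma(12, 46.41).
Mode = (a−1)/b = 11/46.41 ≈ 0.237.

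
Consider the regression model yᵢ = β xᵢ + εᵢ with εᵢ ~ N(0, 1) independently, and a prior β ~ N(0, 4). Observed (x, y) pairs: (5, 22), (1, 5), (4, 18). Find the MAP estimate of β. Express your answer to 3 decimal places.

β̂_MAP = 4.426

log p(β | y) = −Σ(yᵢ − βxᵢ)²/(2·1) − β²/(2·4) + const.
Setting the derivative to zero: Σxᵢ(yᵢ − βxᵢ)/1 − β/4 = 0, so β = Σxᵢyᵢ / (Σxᵢ² + σ²/τ²).
Σxᵢyᵢ = 5·22 + 1·5 + 4·18 = 187; Σxᵢ² = 42; σ²/τ² = 0.25.
β̂_MAP = 187 / (42 + 0.25) = 187/42.25 ≈ 4.426.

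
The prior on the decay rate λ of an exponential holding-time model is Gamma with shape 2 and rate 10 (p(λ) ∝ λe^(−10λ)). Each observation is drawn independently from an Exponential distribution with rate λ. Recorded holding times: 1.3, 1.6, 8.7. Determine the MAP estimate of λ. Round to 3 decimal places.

λ̂_MAP = 0.185

The Exponential(rate=λ) likelihood is ∝ λ^n e^(−λΣtᵢ). Here n = 3 and Σtᵢ = 1.3 + 1.6 + 8.7 = 11.6.
Posterior ∝ λe^(−10λ) · λ^3e^(−11.6λ) = λ^4e^(−21.6λ), i.e. Gamma(5, 21.6).
Mode = (a−1)/b = 4/21.6 ≈ 0.185.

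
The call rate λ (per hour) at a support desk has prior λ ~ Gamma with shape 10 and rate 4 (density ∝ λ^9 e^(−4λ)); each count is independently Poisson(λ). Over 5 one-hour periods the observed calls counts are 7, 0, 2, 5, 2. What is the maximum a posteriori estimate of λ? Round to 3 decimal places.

Σxᵢ = 7+0+2+5+2 = 16, with n = 5.
Posterior ∝ λ^9e^(−4λ) · λ^16e^(−5λ) = λ^25e^(−9λ), i.e. Gamma(shape=26, rate=9).
The mode of a Gamma(a, b) with a ≥ 1 (shape–rate) is (a−1)/b = 25/9 ≈ 2.778.

λ̂_MAP = 2.778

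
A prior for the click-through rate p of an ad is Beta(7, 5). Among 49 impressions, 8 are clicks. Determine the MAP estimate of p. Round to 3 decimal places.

Prior: Beta(7, 5).
Data: 8 successes in 49 trials. The binomial likelihood contributes p^8(1−p)^41, so the posterior is Beta(7+8, 5+41) = Beta(15, 46).
For Beta(a, b) with a, b > 1 the mode is (a−1)/(a+b−2) = 14/59 ≈ 0.237.

p̂_MAP = 0.237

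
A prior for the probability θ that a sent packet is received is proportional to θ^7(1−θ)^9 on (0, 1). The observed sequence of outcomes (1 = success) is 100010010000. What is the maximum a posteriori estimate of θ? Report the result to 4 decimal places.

θ̂_MAP = 0.3571

The prior density ∝ θ^7(1−θ)^9 is the kernel of Beta(8, 10).
Data: 3 successes in 12 trials (from the sequence). The binomial likelihood contributes θ^3(1−θ)^9, so the posterior is Beta(8+3, 10+9) = Beta(11, 19).
For Beta(a, b) with a, b > 1 the mode is (a−1)/(a+b−2) = 10/28 ≈ 0.3571.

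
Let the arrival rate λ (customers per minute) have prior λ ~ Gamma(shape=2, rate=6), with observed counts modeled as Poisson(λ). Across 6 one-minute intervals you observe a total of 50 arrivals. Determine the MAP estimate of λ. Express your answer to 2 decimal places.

λ̂_MAP = 4.25

Σxᵢ = 50, n = 6.
Posterior ∝ λe^(−6λ) · λ^50e^(−6λ) = λ^51e^(−12λ), i.e. Gamma(shape=52, rate=12).
The mode of a Gamma(a, b) with a ≥ 1 (shape–rate) is (a−1)/b = 51/12 ≈ 4.25.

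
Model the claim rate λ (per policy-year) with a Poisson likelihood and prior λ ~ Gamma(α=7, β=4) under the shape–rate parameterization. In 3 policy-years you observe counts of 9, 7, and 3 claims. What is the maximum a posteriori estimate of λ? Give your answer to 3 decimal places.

Σxᵢ = 9+7+3 = 19, with n = 3.
Posterior ∝ λ^6e^(−4λ) · λ^19e^(−3λ) = λ^25e^(−7λ), i.e. Gamma(shape=26, rate=7).
The mode of a Gamma(a, b) with a ≥ 1 (shape–rate) is (a−1)/b = 25/7 ≈ 3.571.

λ̂_MAP = 3.571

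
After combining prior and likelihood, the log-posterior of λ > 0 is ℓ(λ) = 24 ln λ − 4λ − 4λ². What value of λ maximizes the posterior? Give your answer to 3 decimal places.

ℓ'(λ) = 24/λ − 4 − 8λ. Setting this to zero and multiplying by λ: 8λ² + 4λ − 24 = 0.
λ = (−4 + √(4² + 4·8·24)) / (2·8) = (−4 + √784) / 16 = (−4 + 28)/16 = 3/2.
ℓ''(λ) = −24/λ² − 8 < 0, confirming a maximum.

λ̂_MAP = 1.500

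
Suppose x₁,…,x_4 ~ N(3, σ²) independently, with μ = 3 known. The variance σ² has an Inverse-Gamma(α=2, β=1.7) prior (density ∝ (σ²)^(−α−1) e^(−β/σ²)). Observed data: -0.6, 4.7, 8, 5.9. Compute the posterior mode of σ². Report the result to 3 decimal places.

Sum of squared deviations about the known mean: SS = (-0.6−3)² + (4.7−3)² + (8−3)² + (5.9−3)² = 49.26.
The Normal likelihood contributes (σ²)^(−n/2) exp(−SS/(2σ²)), so the posterior is Inverse-Gamma(α + n/2, β + SS/2) = Inverse-Gamma(4, 26.33).
The mode of Inverse-Gamma(a, b) is b/(a+1) = 26.33/5 ≈ 5.266.

σ̂²_MAP = 5.266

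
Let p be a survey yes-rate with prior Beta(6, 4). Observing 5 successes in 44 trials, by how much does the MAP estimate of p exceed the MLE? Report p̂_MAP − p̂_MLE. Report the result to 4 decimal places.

Posterior is Beta(11, 43); MAP = (11−1)/(54−2) = 10/52 ≈ 0.19231.
MLE ignores the prior: p̂_MLE = k/n = 5/44 ≈ 0.11364.
Difference = 10/52 − 5/44 = 45/572 ≈ 0.0787.

MAP − MLE = 0.0787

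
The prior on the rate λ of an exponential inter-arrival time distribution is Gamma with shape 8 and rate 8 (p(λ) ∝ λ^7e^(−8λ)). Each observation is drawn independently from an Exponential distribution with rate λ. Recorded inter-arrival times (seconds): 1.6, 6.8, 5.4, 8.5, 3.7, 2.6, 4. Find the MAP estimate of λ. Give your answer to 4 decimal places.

The Exponential(rate=λ) likelihood is ∝ λ^n e^(−λΣtᵢ). Here n = 7 and Σtᵢ = 1.6 + 6.8 + 5.4 + 8.5 + 3.7 + 2.6 + 4 = 32.6.
Posterior ∝ λ^7e^(−8λ) · λ^7e^(−32.6λ) = λ^14e^(−40.6λ), i.e. Gamma(15, 40.6).
Mode = (a−1)/b = 14/40.6 ≈ 0.3448.

λ̂_MAP = 0.3448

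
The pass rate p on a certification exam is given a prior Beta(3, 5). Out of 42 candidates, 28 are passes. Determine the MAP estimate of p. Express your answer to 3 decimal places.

p̂_MAP = 0.625

Prior: Beta(3, 5).
Data: 28 successes in 42 trials. The binomial likelihood contributes p^28(1−p)^14, so the posterior is Beta(3+28, 5+14) = Beta(31, 19).
For Beta(a, b) with a, b > 1 the mode is (a−1)/(a+b−2) = 30/48 ≈ 0.625.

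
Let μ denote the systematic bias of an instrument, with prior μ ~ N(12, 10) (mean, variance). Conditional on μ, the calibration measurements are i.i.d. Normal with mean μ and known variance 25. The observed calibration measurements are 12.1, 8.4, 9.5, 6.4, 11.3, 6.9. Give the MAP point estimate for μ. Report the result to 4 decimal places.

μ̂_MAP = 9.9529

n = 6; x̄ = (12.1 + 8.4 + 9.5 + 6.4 + 11.3 + 6.9)/6 = 54.6/6 = 9.1.
For a Normal prior and Normal likelihood with known variance, the posterior is Normal; its mode equals its mean, the precision-weighted average.
Prior precision 1/σ₀² = 1/10 = 0.1; data precision n/σ² = 6/25 = 0.24.
μ̂ = (0.1·12 + 0.24·9.1) / (0.1 + 0.24) = 3.384/0.34 = 846/85 ≈ 9.9529.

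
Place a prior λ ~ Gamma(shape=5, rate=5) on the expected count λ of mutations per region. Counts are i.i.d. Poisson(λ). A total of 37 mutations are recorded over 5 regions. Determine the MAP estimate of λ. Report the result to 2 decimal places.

λ̂_MAP = 4.10

Σxᵢ = 37, n = 5.
Posterior ∝ λ^4e^(−5λ) · λ^37e^(−5λ) = λ^41e^(−10λ), i.e. Gamma(shape=42, rate=10).
The mode of a Gamma(a, b) with a ≥ 1 (shape–rate) is (a−1)/b = 41/10 ≈ 4.10.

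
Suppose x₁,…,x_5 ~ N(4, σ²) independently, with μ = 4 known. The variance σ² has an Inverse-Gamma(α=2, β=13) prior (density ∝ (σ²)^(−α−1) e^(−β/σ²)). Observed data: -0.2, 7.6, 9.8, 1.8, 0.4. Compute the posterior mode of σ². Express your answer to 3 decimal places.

σ̂²_MAP = 9.822

Sum of squared deviations about the known mean: SS = (-0.2−4)² + (7.6−4)² + (9.8−4)² + (1.8−4)² + (0.4−4)² = 82.04.
The Normal likelihood contributes (σ²)^(−n/2) exp(−SS/(2σ²)), so the posterior is Inverse-Gamma(α + n/2, β + SS/2) = Inverse-Gamma(4.5, 54.02).
The mode of Inverse-Gamma(a, b) is b/(a+1) = 54.02/5.5 ≈ 9.822.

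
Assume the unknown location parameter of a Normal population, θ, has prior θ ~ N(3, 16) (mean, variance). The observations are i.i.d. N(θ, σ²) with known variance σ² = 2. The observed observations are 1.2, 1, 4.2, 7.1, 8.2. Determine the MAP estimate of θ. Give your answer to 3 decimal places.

θ̂_MAP = 4.307

n = 5; x̄ = (1.2 + 1 + 4.2 + 7.1 + 8.2)/5 = 21.7/5 = 4.34.
For a Normal prior and Normal likelihood with known variance, the posterior is Normal; its mode equals its mean, the precision-weighted average.
Prior precision 1/σ₀² = 1/16 = 0.0625; data precision n/σ² = 5/2 = 2.5.
θ̂ = (0.0625·3 + 2.5·4.34) / (0.0625 + 2.5) = 11.0375/2.5625 = 883/205 ≈ 4.307.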